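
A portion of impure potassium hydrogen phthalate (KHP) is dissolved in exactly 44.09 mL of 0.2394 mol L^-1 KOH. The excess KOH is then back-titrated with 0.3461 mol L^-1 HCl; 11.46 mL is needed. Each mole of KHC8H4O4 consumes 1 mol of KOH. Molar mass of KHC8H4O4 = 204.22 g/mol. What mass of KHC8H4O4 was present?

Total n(KOH) added = 0.2394 x 0.04409 = 0.01056 mol.
n(HCl) used = 0.3461 x 0.01146 = 0.003966 mol, which equals the excess n(KOH).
So n(KOH) consumed by the sample = 0.01056 - 0.003966 = 0.006589 mol.
n(KHC8H4O4) = 0.006589 / 1 = 0.006589 mol.
mass = 0.006589 mol x 204.22 g/mol = 1.35 g.

1.35 g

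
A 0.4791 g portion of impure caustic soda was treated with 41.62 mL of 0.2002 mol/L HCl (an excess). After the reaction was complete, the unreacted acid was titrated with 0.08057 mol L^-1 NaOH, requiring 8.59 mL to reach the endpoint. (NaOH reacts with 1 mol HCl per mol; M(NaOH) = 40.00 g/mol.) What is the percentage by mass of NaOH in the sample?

Total n(HCl) added = 0.2002 x 0.04162 = 0.008332 mol.
n(NaOH) used = 0.08057 x 0.008590 = 0.0006921 mol, which equals the excess n(HCl).
So n(HCl) consumed by the sample = 0.008332 - 0.0006921 = 0.007640 mol.
n(NaOH) = 0.007640 / 1 = 0.007640 mol.
mass NaOH = 0.007640 x 40.00 = 0.3056 g, so %NaOH = 0.3056/0.4791 x 100 = 63.8%.

63.8%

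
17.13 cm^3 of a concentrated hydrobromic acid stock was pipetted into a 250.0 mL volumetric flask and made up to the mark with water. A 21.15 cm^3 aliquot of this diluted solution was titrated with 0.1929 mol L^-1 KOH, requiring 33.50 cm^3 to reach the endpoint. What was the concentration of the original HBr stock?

4.46 M

n(KOH) = 0.1929 x 0.03350 = 0.006462 mol.
n(HBr) in the aliquot = 0.006462 mol.
[diluted HBr] = 0.006462 / 0.02115 = 0.3055 M.
Dilution factor = 250.0/17.13 = 14.59, so [stock] = 0.3055 x 14.59 = 4.46 M.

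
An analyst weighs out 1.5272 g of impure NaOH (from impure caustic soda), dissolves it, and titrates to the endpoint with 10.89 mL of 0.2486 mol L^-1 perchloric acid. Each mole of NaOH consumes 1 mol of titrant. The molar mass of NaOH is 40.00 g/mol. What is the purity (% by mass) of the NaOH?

n(HClO4) = 0.2486 x 0.01089 = 0.002707 mol.
n(NaOH) = 0.002707 / 1 = 0.002707 mol.
mass of NaOH = 0.002707 x 40.00 = 0.1083 g.
% purity = 0.1083 / 1.5272 x 100 = 7.09%.

7.09%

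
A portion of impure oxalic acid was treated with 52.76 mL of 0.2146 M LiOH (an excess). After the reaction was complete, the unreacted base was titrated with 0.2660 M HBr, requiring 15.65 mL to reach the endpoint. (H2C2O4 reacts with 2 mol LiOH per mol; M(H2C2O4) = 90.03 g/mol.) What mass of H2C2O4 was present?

Total n(LiOH) added = 0.2146 x 0.05276 = 0.01132 mol.
n(HBr) used = 0.2660 x 0.01565 = 0.004163 mol, which equals the excess n(LiOH).
So n(LiOH) consumed by the sample = 0.01132 - 0.004163 = 0.007159 mol.
n(H2C2O4) = 0.007159 / 2 = 0.003580 mol.
mass = 0.003580 mol x 90.03 g/mol = 0.322 g.

0.322 g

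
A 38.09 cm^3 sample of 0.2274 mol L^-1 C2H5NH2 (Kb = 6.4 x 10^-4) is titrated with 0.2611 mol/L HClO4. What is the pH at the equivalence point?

5.86

n(C2H5NH2) = 0.2274 x 0.03809 = 0.008662 mol; V(HClO4) at equivalence = 0.008662/0.2611 = 0.03317 L.
At equivalence the base is fully converted to C2H5NH3+; total volume = 0.07126 L, so [C2H5NH3+] = 0.008662/0.07126 = 0.1215 M.
Ka(C2H5NH3+) = Kw/Kb = 1.0e-14 / 6.4 x 10^-4 = 1.56e-11.
[H^+] = sqrt(Ka x [C2H5NH3+]) = sqrt(1.56e-11 x 0.1215) = 1.38e-6 M.
pH = -log(1.38e-6) = 5.86.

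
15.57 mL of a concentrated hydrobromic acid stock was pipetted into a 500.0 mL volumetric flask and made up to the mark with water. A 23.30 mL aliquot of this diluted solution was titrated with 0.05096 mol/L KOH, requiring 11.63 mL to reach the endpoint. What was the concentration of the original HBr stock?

0.817 M

n(KOH) = 0.05096 x 0.01163 = 0.0005927 mol.
n(HBr) in the aliquot = 0.0005927 mol.
[diluted HBr] = 0.0005927 / 0.02330 = 0.02544 M.
Dilution factor = 500.0/15.57 = 32.11, so [stock] = 0.02544 x 32.11 = 0.817 M.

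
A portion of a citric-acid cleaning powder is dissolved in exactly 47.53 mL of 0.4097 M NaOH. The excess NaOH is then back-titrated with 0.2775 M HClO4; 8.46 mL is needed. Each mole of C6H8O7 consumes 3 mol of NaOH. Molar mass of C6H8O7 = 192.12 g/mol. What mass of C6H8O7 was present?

1.10 g

Total n(NaOH) added = 0.4097 x 0.04753 = 0.01947 mol.
n(HClO4) used = 0.2775 x 0.008460 = 0.002348 mol, which equals the excess n(NaOH).
So n(NaOH) consumed by the sample = 0.01947 - 0.002348 = 0.01713 mol.
n(C6H8O7) = 0.01713 / 3 = 0.005708 mol.
mass = 0.005708 mol x 192.12 g/mol = 1.10 g.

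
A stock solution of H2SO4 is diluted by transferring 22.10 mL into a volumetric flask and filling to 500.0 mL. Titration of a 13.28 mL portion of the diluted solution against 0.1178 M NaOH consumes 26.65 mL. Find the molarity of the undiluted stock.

2.67 M

n(NaOH) = 0.1178 x 0.02665 = 0.003139 mol.
n(H2SO4) in the aliquot = 0.003139 x 1/2 = 0.001570 mol.
[diluted H2SO4] = 0.001570 / 0.01328 = 0.1182 M.
Dilution factor = 500.0/22.10 = 22.62, so [stock] = 0.1182 x 22.62 = 2.67 M.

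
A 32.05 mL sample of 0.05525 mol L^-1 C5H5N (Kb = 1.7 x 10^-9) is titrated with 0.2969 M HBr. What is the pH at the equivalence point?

n(C5H5N) = 0.05525 x 0.03205 = 0.001771 mol; V(HBr) at equivalence = 0.001771/0.2969 = 0.005964 L.
At equivalence the base is fully converted to C5H5NH+; total volume = 0.03801 L, so [C5H5NH+] = 0.001771/0.03801 = 0.04658 M.
Ka(C5H5NH+) = Kw/Kb = 1.0e-14 / 1.7 x 10^-9 = 5.88e-6.
[H^+] = sqrt(Ka x [C5H5NH+]) = sqrt(5.88e-6 x 0.04658) = 0.000523 M.
pH = -log(0.000523) = 3.28.

3.28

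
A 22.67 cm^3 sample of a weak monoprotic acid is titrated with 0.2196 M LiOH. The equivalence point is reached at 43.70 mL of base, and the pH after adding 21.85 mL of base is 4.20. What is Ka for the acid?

21.85 mL is half of the equivalence volume, so this is the half-equivalence point where [HA] = [A^-].
At half-equivalence pH = pKa, so pKa = 4.20.
Ka = 10^(-4.20) = 6.3 x 10^-5.

6.3 x 10^-5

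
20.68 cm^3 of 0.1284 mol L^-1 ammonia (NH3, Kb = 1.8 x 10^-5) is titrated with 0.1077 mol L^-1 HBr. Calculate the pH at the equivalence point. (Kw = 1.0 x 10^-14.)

n(NH3) = 0.1284 x 0.02068 = 0.002655 mol; V(HBr) at equivalence = 0.002655/0.1077 = 0.02465 L.
At equivalence the base is fully converted to NH4+; total volume = 0.04533 L, so [NH4+] = 0.002655/0.04533 = 0.05857 M.
Ka(NH4+) = Kw/Kb = 1.0e-14 / 1.8 x 10^-5 = 5.56e-10.
[H^+] = sqrt(Ka x [NH4+]) = sqrt(5.56e-10 x 0.05857) = 5.70e-6 M.
pH = -log(5.70e-6) = 5.24.

5.24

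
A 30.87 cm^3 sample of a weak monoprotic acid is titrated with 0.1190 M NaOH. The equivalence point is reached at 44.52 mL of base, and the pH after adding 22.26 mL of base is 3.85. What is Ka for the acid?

22.26 mL is half of the equivalence volume, so this is the half-equivalence point where [HA] = [A^-].
At half-equivalence pH = pKa, so pKa = 3.85.
Ka = 10^(-3.85) = 1.4 x 10^-4.

1.4 x 10^-4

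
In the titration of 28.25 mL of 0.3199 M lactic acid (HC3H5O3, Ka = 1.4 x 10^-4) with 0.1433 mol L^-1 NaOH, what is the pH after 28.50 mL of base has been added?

Initial n(HC3H5O3) = 0.3199 x 0.02825 = 0.009037 mol.
n(NaOH) added = 0.1433 x 0.02850 = 0.004084 mol, converting that many moles of HC3H5O3 to C3H5O3-.
Remaining n(HC3H5O3) = 0.004953 mol; n(C3H5O3-) = 0.004084 mol.
By Henderson-Hasselbalch, pH = pKa + log([A^-]/[HA]) = 3.85 + log(0.004084/0.004953) = 3.85 + (-0.08) = 3.77.

3.77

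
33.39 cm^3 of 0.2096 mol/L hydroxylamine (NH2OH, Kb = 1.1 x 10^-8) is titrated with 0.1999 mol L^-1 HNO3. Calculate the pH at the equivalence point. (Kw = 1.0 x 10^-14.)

3.52

n(NH2OH) = 0.2096 x 0.03339 = 0.006999 mol; V(HNO3) at equivalence = 0.006999/0.1999 = 0.03501 L.
At equivalence the base is fully converted to NH3OH+; total volume = 0.06840 L, so [NH3OH+] = 0.006999/0.06840 = 0.1023 M.
Ka(NH3OH+) = Kw/Kb = 1.0e-14 / 1.1 x 10^-8 = 9.09e-7.
[H^+] = sqrt(Ka x [NH3OH+]) = sqrt(9.09e-7 x 0.1023) = 0.000305 M.
pH = -log(0.000305) = 3.52.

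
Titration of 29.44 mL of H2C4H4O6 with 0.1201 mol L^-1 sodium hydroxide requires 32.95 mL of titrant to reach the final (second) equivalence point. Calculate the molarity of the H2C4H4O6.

0.0672 M

n(NaOH) = 0.1201 x 0.03295 = 0.003957 mol.
At the final (second) equivalence point, 2 mol OH^- react per mol H2C4H4O6, so n(H2C4H4O6) = 0.003957 / 2 = 0.001979 mol.
[H2C4H4O6] = 0.001979 / 0.02944 L = 0.0672 M.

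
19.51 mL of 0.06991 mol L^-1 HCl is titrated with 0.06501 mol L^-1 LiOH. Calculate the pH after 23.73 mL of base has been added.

11.62

n(acid) = 0.06991 x 0.01951 = 0.001364 mol; n(LiOH) added = 0.06501 x 0.02373 = 0.001543 mol.
Base is in excess by 0.001543 - 0.001364 = 0.0001787 mol in a total volume of 0.04324 L.
[OH^-] = 0.0001787/0.04324 = 0.004134 M, so pOH = 2.38 and pH = 14.00 - 2.38 = 11.62.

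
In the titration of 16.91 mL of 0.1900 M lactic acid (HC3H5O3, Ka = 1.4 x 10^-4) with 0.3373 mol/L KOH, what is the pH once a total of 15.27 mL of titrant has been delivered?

n(acid) = 0.1900 x 0.01691 = 0.003213 mol; n(KOH) added = 0.3373 x 0.01527 = 0.005151 mol.
Base is in excess by 0.005151 - 0.003213 = 0.001938 mol in a total volume of 0.03218 L.
[OH^-] = 0.001938/0.03218 = 0.06021 M, so pOH = 1.22 and pH = 14.00 - 1.22 = 12.78.

12.78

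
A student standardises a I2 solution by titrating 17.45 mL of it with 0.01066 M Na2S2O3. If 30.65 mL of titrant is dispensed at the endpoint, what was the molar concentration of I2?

n(Na2S2O3) = 0.01066 x 0.03065 = 0.0003267 mol.
From the balanced equation, 2 mol Na2S2O3 reacts with 1 mol I2, so n(I2) = 0.0003267 x 1/2 = 0.0001634 mol.
[I2] = 0.0001634 / 0.01745 L = 0.00936 M.

0.00936 M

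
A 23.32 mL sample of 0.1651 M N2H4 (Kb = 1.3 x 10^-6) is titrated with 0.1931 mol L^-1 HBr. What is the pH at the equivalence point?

n(N2H4) = 0.1651 x 0.02332 = 0.003850 mol; V(HBr) at equivalence = 0.003850/0.1931 = 0.01994 L.
At equivalence the base is fully converted to N2H5+; total volume = 0.04326 L, so [N2H5+] = 0.003850/0.04326 = 0.08900 M.
Ka(N2H5+) = Kw/Kb = 1.0e-14 / 1.3 x 10^-6 = 7.69e-9.
[H^+] = sqrt(Ka x [N2H5+]) = sqrt(7.69e-9 x 0.08900) = 2.62e-5 M.
pH = -log(2.62e-5) = 4.58.

4.58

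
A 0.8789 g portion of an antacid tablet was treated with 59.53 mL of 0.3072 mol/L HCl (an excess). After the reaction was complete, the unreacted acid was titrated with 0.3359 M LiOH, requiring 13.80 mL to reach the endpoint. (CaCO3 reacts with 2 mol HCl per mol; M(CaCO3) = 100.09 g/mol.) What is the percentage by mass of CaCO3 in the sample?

77.7%

Total n(HCl) added = 0.3072 x 0.05953 = 0.01829 mol.
n(LiOH) used = 0.3359 x 0.01380 = 0.004635 mol, which equals the excess n(HCl).
So n(HCl) consumed by the sample = 0.01829 - 0.004635 = 0.01365 mol.
n(CaCO3) = 0.01365 / 2 = 0.006826 mol.
mass CaCO3 = 0.006826 x 100.09 = 0.6832 g, so %CaCO3 = 0.6832/0.8789 x 100 = 77.7%.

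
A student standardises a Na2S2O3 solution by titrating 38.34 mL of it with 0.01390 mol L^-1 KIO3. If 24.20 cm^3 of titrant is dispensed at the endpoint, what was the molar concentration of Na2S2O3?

n(KIO3) = 0.01390 x 0.02420 = 0.0003364 mol.
From the balanced equation, 1 mol KIO3 reacts with 6 mol Na2S2O3, so n(Na2S2O3) = 0.0003364 x 6/1 = 0.002018 mol.
[Na2S2O3] = 0.002018 / 0.03834 L = 0.0526 M.

0.0526 M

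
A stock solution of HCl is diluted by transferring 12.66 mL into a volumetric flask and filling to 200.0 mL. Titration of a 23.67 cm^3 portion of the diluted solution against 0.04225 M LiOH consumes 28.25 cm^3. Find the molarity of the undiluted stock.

0.797 M

n(LiOH) = 0.04225 x 0.02825 = 0.001194 mol.
n(HCl) in the aliquot = 0.001194 mol.
[diluted HCl] = 0.001194 / 0.02367 = 0.05043 M.
Dilution factor = 200.0/12.66 = 15.80, so [stock] = 0.05043 x 15.80 = 0.797 M.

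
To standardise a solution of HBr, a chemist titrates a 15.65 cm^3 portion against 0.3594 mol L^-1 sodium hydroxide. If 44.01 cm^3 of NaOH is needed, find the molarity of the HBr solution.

n(NaOH) delivered = 0.3594 x 0.04401 = 0.01582 mol.
For a 1:1 reaction, n(HBr) = 0.01582 mol.
[HBr] = 0.01582 mol / 0.01565 L = 1.01 M.

1.01 M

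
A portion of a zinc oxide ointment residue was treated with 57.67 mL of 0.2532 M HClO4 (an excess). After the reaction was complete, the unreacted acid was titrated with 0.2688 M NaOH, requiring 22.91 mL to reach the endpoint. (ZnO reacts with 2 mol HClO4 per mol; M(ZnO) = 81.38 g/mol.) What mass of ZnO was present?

0.344 g

Total n(HClO4) added = 0.2532 x 0.05767 = 0.01460 mol.
n(NaOH) used = 0.2688 x 0.02291 = 0.006158 mol, which equals the excess n(HClO4).
So n(HClO4) consumed by the sample = 0.01460 - 0.006158 = 0.008444 mol.
n(ZnO) = 0.008444 / 2 = 0.004222 mol.
mass = 0.004222 mol x 81.38 g/mol = 0.344 g.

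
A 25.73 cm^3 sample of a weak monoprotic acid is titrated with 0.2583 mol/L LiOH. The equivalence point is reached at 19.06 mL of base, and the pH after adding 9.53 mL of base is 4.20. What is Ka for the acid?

6.3 x 10^-5

9.53 mL is half of the equivalence volume, so this is the half-equivalence point where [HA] = [A^-].
At half-equivalence pH = pKa, so pKa = 4.20.
Ka = 10^(-4.20) = 6.3 x 10^-5.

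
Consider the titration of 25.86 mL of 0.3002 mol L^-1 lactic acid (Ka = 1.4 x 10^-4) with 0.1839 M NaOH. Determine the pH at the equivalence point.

n(HC3H5O3) = 0.3002 x 0.02586 = 0.007763 mol; V(NaOH) at equivalence = 0.007763/0.1839 = 0.04221 L.
At equivalence all the acid is converted to C3H5O3-; total volume = 0.02586 + 0.04221 = 0.06807 L, so [C3H5O3-] = 0.007763/0.06807 = 0.1140 M.
Kb = Kw/Ka = 1.0e-14 / 1.4 x 10^-4 = 7.14e-11.
[OH^-] = sqrt(Kb x [C3H5O3-]) = sqrt(7.14e-11 x 0.1140) = 2.85e-6 M.
pOH = 5.54, so pH = 14.00 - 5.54 = 8.46.

8.46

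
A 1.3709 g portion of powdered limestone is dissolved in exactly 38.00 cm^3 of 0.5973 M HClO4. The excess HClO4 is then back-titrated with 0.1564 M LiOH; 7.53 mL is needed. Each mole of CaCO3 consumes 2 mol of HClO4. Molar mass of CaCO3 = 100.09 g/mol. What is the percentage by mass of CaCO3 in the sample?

Total n(HClO4) added = 0.5973 x 0.03800 = 0.02270 mol.
n(LiOH) used = 0.1564 x 0.007530 = 0.001178 mol, which equals the excess n(HClO4).
So n(HClO4) consumed by the sample = 0.02270 - 0.001178 = 0.02152 mol.
n(CaCO3) = 0.02152 / 2 = 0.01076 mol.
mass CaCO3 = 0.01076 x 100.09 = 1.077 g, so %CaCO3 = 1.077/1.3709 x 100 = 78.6%.

78.6%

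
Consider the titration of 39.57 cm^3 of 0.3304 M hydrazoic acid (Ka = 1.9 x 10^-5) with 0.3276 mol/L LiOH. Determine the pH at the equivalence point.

n(HN3) = 0.3304 x 0.03957 = 0.01307 mol; V(LiOH) at equivalence = 0.01307/0.3276 = 0.03991 L.
At equivalence all the acid is converted to N3-; total volume = 0.03957 + 0.03991 = 0.07948 L, so [N3-] = 0.01307/0.07948 = 0.1645 M.
Kb = Kw/Ka = 1.0e-14 / 1.9 x 10^-5 = 5.26e-10.
[OH^-] = sqrt(Kb x [N3-]) = sqrt(5.26e-10 x 0.1645) = 9.30e-6 M.
pOH = 5.03, so pH = 14.00 - 5.03 = 8.97.

8.97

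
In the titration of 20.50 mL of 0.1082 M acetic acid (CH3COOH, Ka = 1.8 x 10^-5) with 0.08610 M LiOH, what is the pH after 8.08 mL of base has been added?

Initial n(CH3COOH) = 0.1082 x 0.02050 = 0.002218 mol.
n(LiOH) added = 0.08610 x 0.008080 = 0.0006957 mol, converting that many moles of CH3COOH to CH3COO-.
Remaining n(CH3COOH) = 0.001522 mol; n(CH3COO-) = 0.0006957 mol.
By Henderson-Hasselbalch, pH = pKa + log([A^-]/[HA]) = 4.74 + log(0.0006957/0.001522) = 4.74 + (-0.34) = 4.40.

4.40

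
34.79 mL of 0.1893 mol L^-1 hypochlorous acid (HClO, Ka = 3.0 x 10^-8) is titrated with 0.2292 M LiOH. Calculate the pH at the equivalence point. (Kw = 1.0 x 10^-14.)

10.27

n(HClO) = 0.1893 x 0.03479 = 0.006586 mol; V(LiOH) at equivalence = 0.006586/0.2292 = 0.02873 L.
At equivalence all the acid is converted to ClO-; total volume = 0.03479 + 0.02873 = 0.06352 L, so [ClO-] = 0.006586/0.06352 = 0.1037 M.
Kb = Kw/Ka = 1.0e-14 / 3.0 x 10^-8 = 3.33e-7.
[OH^-] = sqrt(Kb x [ClO-]) = sqrt(3.33e-7 x 0.1037) = 0.000186 M.
pOH = 3.73, so pH = 14.00 - 3.73 = 10.27.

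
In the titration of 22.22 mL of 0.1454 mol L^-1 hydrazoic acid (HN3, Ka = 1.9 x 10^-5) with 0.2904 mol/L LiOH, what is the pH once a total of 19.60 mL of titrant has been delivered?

n(acid) = 0.1454 x 0.02222 = 0.003231 mol; n(LiOH) added = 0.2904 x 0.01960 = 0.005692 mol.
Base is in excess by 0.005692 - 0.003231 = 0.002461 mol in a total volume of 0.04182 L.
[OH^-] = 0.002461/0.04182 = 0.05885 M, so pOH = 1.23 and pH = 14.00 - 1.23 = 12.77.

12.77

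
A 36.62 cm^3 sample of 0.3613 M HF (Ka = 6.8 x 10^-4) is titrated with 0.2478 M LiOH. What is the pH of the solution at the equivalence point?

n(HF) = 0.3613 x 0.03662 = 0.01323 mol; V(LiOH) at equivalence = 0.01323/0.2478 = 0.05339 L.
At equivalence all the acid is converted to F-; total volume = 0.03662 + 0.05339 = 0.09001 L, so [F-] = 0.01323/0.09001 = 0.1470 M.
Kb = Kw/Ka = 1.0e-14 / 6.8 x 10^-4 = 1.47e-11.
[OH^-] = sqrt(Kb x [F-]) = sqrt(1.47e-11 x 0.1470) = 1.47e-6 M.
pOH = 5.83, so pH = 14.00 - 5.83 = 8.17.

8.17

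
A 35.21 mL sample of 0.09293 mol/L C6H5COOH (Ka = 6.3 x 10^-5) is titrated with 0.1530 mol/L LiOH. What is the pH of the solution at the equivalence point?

n(C6H5COOH) = 0.09293 x 0.03521 = 0.003272 mol; V(LiOH) at equivalence = 0.003272/0.1530 = 0.02139 L.
At equivalence all the acid is converted to C6H5COO-; total volume = 0.03521 + 0.02139 = 0.05660 L, so [C6H5COO-] = 0.003272/0.05660 = 0.05781 M.
Kb = Kw/Ka = 1.0e-14 / 6.3 x 10^-5 = 1.59e-10.
[OH^-] = sqrt(Kb x [C6H5COO-]) = sqrt(1.59e-10 x 0.05781) = 3.03e-6 M.
pOH = 5.52, so pH = 14.00 - 5.52 = 8.48.

8.48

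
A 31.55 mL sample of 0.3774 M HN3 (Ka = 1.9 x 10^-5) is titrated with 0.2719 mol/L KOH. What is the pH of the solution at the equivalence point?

8.96

n(HN3) = 0.3774 x 0.03155 = 0.01191 mol; V(KOH) at equivalence = 0.01191/0.2719 = 0.04379 L.
At equivalence all the acid is converted to N3-; total volume = 0.03155 + 0.04379 = 0.07534 L, so [N3-] = 0.01191/0.07534 = 0.1580 M.
Kb = Kw/Ka = 1.0e-14 / 1.9 x 10^-5 = 5.26e-10.
[OH^-] = sqrt(Kb x [N3-]) = sqrt(5.26e-10 x 0.1580) = 9.12e-6 M.
pOH = 5.04, so pH = 14.00 - 5.04 = 8.96.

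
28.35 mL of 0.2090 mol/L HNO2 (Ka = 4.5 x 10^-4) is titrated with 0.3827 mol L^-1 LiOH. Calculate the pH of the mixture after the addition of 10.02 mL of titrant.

3.61

Initial n(HNO2) = 0.2090 x 0.02835 = 0.005925 mol.
n(LiOH) added = 0.3827 x 0.01002 = 0.003835 mol, converting that many moles of HNO2 to NO2-.
Remaining n(HNO2) = 0.002090 mol; n(NO2-) = 0.003835 mol.
By Henderson-Hasselbalch, pH = pKa + log([A^-]/[HA]) = 3.35 + log(0.003835/0.002090) = 3.35 + (+0.26) = 3.61.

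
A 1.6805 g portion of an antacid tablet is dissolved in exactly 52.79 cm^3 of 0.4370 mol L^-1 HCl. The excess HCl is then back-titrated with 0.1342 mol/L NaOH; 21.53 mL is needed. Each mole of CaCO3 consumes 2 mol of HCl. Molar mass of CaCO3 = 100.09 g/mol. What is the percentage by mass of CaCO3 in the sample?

Total n(HCl) added = 0.4370 x 0.05279 = 0.02307 mol.
n(NaOH) used = 0.1342 x 0.02153 = 0.002889 mol, which equals the excess n(HCl).
So n(HCl) consumed by the sample = 0.02307 - 0.002889 = 0.02018 mol.
n(CaCO3) = 0.02018 / 2 = 0.01009 mol.
mass CaCO3 = 0.01009 x 100.09 = 1.010 g, so %CaCO3 = 1.010/1.6805 x 100 = 60.1%.

60.1%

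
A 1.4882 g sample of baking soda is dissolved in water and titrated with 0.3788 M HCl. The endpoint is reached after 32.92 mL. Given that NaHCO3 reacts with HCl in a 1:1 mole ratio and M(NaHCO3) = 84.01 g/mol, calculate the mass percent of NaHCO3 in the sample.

n(HCl) = 0.3788 x 0.03292 = 0.01247 mol.
n(NaHCO3) = 0.01247 / 1 = 0.01247 mol.
mass of NaHCO3 = 0.01247 x 84.01 = 1.048 g.
% purity = 1.048 / 1.4882 x 100 = 70.4%.

70.4%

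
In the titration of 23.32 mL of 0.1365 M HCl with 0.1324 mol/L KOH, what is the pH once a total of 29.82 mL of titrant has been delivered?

12.16

n(acid) = 0.1365 x 0.02332 = 0.003183 mol; n(KOH) added = 0.1324 x 0.02982 = 0.003948 mol.
Base is in excess by 0.003948 - 0.003183 = 0.0007650 mol in a total volume of 0.05314 L.
[OH^-] = 0.0007650/0.05314 = 0.01440 M, so pOH = 1.84 and pH = 14.00 - 1.84 = 12.16.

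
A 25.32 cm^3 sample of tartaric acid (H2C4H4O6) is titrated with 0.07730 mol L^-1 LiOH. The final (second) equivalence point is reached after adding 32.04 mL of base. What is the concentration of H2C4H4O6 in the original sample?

n(LiOH) = 0.07730 x 0.03204 = 0.002477 mol.
At the final (second) equivalence point, 2 mol OH^- react per mol H2C4H4O6, so n(H2C4H4O6) = 0.002477 / 2 = 0.001238 mol.
[H2C4H4O6] = 0.001238 / 0.02532 L = 0.0489 M.

0.0489 M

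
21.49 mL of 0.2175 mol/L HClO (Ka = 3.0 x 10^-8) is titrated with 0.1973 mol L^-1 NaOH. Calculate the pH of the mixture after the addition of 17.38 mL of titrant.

7.96

Initial n(HClO) = 0.2175 x 0.02149 = 0.004674 mol.
n(NaOH) added = 0.1973 x 0.01738 = 0.003429 mol, converting that many moles of HClO to ClO-.
Remaining n(HClO) = 0.001245 mol; n(ClO-) = 0.003429 mol.
By Henderson-Hasselbalch, pH = pKa + log([A^-]/[HA]) = 7.52 + log(0.003429/0.001245) = 7.52 + (+0.44) = 7.96.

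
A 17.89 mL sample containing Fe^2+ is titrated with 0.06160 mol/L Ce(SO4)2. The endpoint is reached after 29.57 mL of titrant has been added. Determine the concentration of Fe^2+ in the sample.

0.102 M

n(Ce(SO4)2) = 0.06160 x 0.02957 = 0.001822 mol.
From the balanced equation, 1 mol Ce(SO4)2 reacts with 1 mol Fe^2+, so n(Fe^2+) = 0.001822 x 1/1 = 0.001822 mol.
[Fe^2+] = 0.001822 / 0.01789 L = 0.102 M.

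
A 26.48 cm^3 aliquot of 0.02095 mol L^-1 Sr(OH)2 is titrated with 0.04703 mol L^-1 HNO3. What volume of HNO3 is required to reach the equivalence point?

23.6 mL

n(Sr(OH)2) = 0.02095 mol/L x 0.02648 L = 0.0005548 mol.
The neutralisation is 1 Sr(OH)2 : 2 HNO3, so n(HNO3) = 0.0005548 x 2/1 = 0.001110 mol.
V(HNO3) = 0.001110 / 0.04703 = 0.02359 L = 23.6 mL.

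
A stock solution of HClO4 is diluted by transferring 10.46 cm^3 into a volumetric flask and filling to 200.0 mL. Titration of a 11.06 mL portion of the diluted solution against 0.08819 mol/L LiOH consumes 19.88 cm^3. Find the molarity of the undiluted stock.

n(LiOH) = 0.08819 x 0.01988 = 0.001753 mol.
n(HClO4) in the aliquot = 0.001753 mol.
[diluted HClO4] = 0.001753 / 0.01106 = 0.1585 M.
Dilution factor = 200.0/10.46 = 19.12, so [stock] = 0.1585 x 19.12 = 3.03 M.

3.03 M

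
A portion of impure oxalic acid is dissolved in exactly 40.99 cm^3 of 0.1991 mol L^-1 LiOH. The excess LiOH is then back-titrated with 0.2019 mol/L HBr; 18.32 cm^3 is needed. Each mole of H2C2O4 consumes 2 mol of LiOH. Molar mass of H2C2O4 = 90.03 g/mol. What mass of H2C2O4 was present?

0.201 g

Total n(LiOH) added = 0.1991 x 0.04099 = 0.008161 mol.
n(HBr) used = 0.2019 x 0.01832 = 0.003699 mol, which equals the excess n(LiOH).
So n(LiOH) consumed by the sample = 0.008161 - 0.003699 = 0.004462 mol.
n(H2C2O4) = 0.004462 / 2 = 0.002231 mol.
mass = 0.002231 mol x 90.03 g/mol = 0.201 g.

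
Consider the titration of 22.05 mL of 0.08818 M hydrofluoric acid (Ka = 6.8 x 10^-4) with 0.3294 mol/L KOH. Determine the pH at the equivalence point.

n(HF) = 0.08818 x 0.02205 = 0.001944 mol; V(KOH) at equivalence = 0.001944/0.3294 = 0.005903 L.
At equivalence all the acid is converted to F-; total volume = 0.02205 + 0.005903 = 0.02795 L, so [F-] = 0.001944/0.02795 = 0.06956 M.
Kb = Kw/Ka = 1.0e-14 / 6.8 x 10^-4 = 1.47e-11.
[OH^-] = sqrt(Kb x [F-]) = sqrt(1.47e-11 x 0.06956) = 1.01e-6 M.
pOH = 6.00, so pH = 14.00 - 6.00 = 8.00.

8.00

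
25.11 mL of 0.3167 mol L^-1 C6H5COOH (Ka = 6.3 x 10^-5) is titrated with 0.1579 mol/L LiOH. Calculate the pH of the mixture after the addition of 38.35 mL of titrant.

4.70

Initial n(C6H5COOH) = 0.3167 x 0.02511 = 0.007952 mol.
n(LiOH) added = 0.1579 x 0.03835 = 0.006055 mol, converting that many moles of C6H5COOH to C6H5COO-.
Remaining n(C6H5COOH) = 0.001897 mol; n(C6H5COO-) = 0.006055 mol.
By Henderson-Hasselbalch, pH = pKa + log([A^-]/[HA]) = 4.20 + log(0.006055/0.001897) = 4.20 + (+0.50) = 4.70.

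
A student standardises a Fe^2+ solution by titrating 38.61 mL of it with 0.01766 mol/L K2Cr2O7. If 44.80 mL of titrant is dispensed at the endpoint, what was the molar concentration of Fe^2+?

0.123 M

n(K2Cr2O7) = 0.01766 x 0.04480 = 0.0007912 mol.
From the balanced equation, 1 mol K2Cr2O7 reacts with 6 mol Fe^2+, so n(Fe^2+) = 0.0007912 x 6/1 = 0.004747 mol.
[Fe^2+] = 0.004747 / 0.03861 L = 0.123 M.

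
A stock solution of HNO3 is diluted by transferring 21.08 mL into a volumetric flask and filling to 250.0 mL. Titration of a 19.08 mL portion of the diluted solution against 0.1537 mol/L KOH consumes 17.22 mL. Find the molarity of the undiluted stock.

1.65 M

n(KOH) = 0.1537 x 0.01722 = 0.002647 mol.
n(HNO3) in the aliquot = 0.002647 mol.
[diluted HNO3] = 0.002647 / 0.01908 = 0.1387 M.
Dilution factor = 250.0/21.08 = 11.86, so [stock] = 0.1387 x 11.86 = 1.65 M.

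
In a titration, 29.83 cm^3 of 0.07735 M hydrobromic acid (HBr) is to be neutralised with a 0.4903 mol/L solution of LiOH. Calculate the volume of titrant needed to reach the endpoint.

n(HBr) = 0.07735 mol/L x 0.02983 L = 0.002307 mol.
At equivalence n(LiOH) = n(HBr) = 0.002307 mol.
V(LiOH) = 0.002307 / 0.4903 = 0.004706 L = 4.71 mL.

4.71 mL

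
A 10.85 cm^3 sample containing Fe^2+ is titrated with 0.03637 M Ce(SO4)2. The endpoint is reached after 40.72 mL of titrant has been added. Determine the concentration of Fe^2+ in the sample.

0.136 M

n(Ce(SO4)2) = 0.03637 x 0.04072 = 0.001481 mol.
From the balanced equation, 1 mol Ce(SO4)2 reacts with 1 mol Fe^2+, so n(Fe^2+) = 0.001481 x 1/1 = 0.001481 mol.
[Fe^2+] = 0.001481 / 0.01085 L = 0.136 M.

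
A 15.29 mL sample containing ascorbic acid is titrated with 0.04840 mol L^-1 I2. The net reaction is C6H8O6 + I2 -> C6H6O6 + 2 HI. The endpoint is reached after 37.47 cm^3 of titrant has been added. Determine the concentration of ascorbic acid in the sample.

0.119 M

n(I2) = 0.04840 x 0.03747 = 0.001814 mol.
From the balanced equation, 1 mol I2 reacts with 1 mol ascorbic acid, so n(ascorbic acid) = 0.001814 x 1/1 = 0.001814 mol.
[ascorbic acid] = 0.001814 / 0.01529 L = 0.119 M.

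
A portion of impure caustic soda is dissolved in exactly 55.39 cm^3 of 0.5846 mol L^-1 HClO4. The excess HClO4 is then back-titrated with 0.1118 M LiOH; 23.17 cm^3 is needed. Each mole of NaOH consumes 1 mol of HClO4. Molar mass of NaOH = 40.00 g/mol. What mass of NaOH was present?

1.19 g

Total n(HClO4) added = 0.5846 x 0.05539 = 0.03238 mol.
n(LiOH) used = 0.1118 x 0.02317 = 0.002590 mol, which equals the excess n(HClO4).
So n(HClO4) consumed by the sample = 0.03238 - 0.002590 = 0.02979 mol.
n(NaOH) = 0.02979 / 1 = 0.02979 mol.
mass = 0.02979 mol x 40.00 g/mol = 1.19 g.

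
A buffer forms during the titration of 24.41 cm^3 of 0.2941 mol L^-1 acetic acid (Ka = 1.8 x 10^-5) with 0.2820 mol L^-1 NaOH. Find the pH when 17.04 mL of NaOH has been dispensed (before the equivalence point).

5.05

Initial n(CH3COOH) = 0.2941 x 0.02441 = 0.007179 mol.
n(NaOH) added = 0.2820 x 0.01704 = 0.004805 mol, converting that many moles of CH3COOH to CH3COO-.
Remaining n(CH3COOH) = 0.002374 mol; n(CH3COO-) = 0.004805 mol.
By Henderson-Hasselbalch, pH = pKa + log([A^-]/[HA]) = 4.74 + log(0.004805/0.002374) = 4.74 + (+0.31) = 5.05.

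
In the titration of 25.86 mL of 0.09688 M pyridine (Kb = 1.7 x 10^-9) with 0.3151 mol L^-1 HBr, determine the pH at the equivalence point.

n(C5H5N) = 0.09688 x 0.02586 = 0.002505 mol; V(HBr) at equivalence = 0.002505/0.3151 = 0.007951 L.
At equivalence the base is fully converted to C5H5NH+; total volume = 0.03381 L, so [C5H5NH+] = 0.002505/0.03381 = 0.07410 M.
Ka(C5H5NH+) = Kw/Kb = 1.0e-14 / 1.7 x 10^-9 = 5.88e-6.
[H^+] = sqrt(Ka x [C5H5NH+]) = sqrt(5.88e-6 x 0.07410) = 0.000660 M.
pH = -log(0.000660) = 3.18.

3.18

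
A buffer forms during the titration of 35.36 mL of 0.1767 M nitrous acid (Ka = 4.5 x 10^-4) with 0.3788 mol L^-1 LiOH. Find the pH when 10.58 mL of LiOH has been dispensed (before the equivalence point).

Initial n(HNO2) = 0.1767 x 0.03536 = 0.006248 mol.
n(LiOH) added = 0.3788 x 0.01058 = 0.004008 mol, converting that many moles of HNO2 to NO2-.
Remaining n(HNO2) = 0.002240 mol; n(NO2-) = 0.004008 mol.
By Henderson-Hasselbalch, pH = pKa + log([A^-]/[HA]) = 3.35 + log(0.004008/0.002240) = 3.35 + (+0.25) = 3.60.

3.60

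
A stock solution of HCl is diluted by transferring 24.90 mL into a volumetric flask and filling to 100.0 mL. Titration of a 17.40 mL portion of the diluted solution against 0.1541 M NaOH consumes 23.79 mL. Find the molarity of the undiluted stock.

n(NaOH) = 0.1541 x 0.02379 = 0.003666 mol.
n(HCl) in the aliquot = 0.003666 mol.
[diluted HCl] = 0.003666 / 0.01740 = 0.2107 M.
Dilution factor = 100.0/24.90 = 4.016, so [stock] = 0.2107 x 4.016 = 0.846 M.

0.846 M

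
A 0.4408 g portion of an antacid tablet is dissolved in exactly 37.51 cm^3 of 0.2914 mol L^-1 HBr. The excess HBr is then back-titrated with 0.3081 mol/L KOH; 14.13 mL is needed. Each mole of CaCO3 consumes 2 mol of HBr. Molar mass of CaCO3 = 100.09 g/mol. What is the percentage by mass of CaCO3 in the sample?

Total n(HBr) added = 0.2914 x 0.03751 = 0.01093 mol.
n(KOH) used = 0.3081 x 0.01413 = 0.004353 mol, which equals the excess n(HBr).
So n(HBr) consumed by the sample = 0.01093 - 0.004353 = 0.006577 mol.
n(CaCO3) = 0.006577 / 2 = 0.003288 mol.
mass CaCO3 = 0.003288 x 100.09 = 0.3291 g, so %CaCO3 = 0.3291/0.4408 x 100 = 74.7%.

74.7%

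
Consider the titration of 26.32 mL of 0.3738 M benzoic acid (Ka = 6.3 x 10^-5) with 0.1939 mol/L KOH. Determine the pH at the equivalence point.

n(C6H5COOH) = 0.3738 x 0.02632 = 0.009838 mol; V(KOH) at equivalence = 0.009838/0.1939 = 0.05074 L.
At equivalence all the acid is converted to C6H5COO-; total volume = 0.02632 + 0.05074 = 0.07706 L, so [C6H5COO-] = 0.009838/0.07706 = 0.1277 M.
Kb = Kw/Ka = 1.0e-14 / 6.3 x 10^-5 = 1.59e-10.
[OH^-] = sqrt(Kb x [C6H5COO-]) = sqrt(1.59e-10 x 0.1277) = 4.50e-6 M.
pOH = 5.35, so pH = 14.00 - 5.35 = 8.65.

8.65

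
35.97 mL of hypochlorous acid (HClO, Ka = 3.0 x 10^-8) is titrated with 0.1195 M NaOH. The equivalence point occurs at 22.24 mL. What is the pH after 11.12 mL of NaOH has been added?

7.52

11.12 mL is exactly half the equivalence volume (22.24/2), i.e. the half-equivalence point.
There, n(HA) = n(A^-), so pH = pKa = -log(3.0 x 10^-8) = 7.52.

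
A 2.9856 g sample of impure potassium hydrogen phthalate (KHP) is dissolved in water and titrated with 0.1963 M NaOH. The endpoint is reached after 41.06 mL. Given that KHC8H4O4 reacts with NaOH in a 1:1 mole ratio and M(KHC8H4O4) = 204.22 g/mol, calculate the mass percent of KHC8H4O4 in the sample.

55.1%

n(NaOH) = 0.1963 x 0.04106 = 0.008060 mol.
n(KHC8H4O4) = 0.008060 / 1 = 0.008060 mol.
mass of KHC8H4O4 = 0.008060 x 204.22 = 1.646 g.
% purity = 1.646 / 2.9856 x 100 = 55.1%.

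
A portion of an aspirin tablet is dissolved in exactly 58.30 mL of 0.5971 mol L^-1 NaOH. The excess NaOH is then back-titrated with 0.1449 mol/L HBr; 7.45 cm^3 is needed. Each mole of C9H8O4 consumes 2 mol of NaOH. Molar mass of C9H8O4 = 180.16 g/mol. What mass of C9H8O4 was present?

Total n(NaOH) added = 0.5971 x 0.05830 = 0.03481 mol.
n(HBr) used = 0.1449 x 0.007450 = 0.001080 mol, which equals the excess n(NaOH).
So n(NaOH) consumed by the sample = 0.03481 - 0.001080 = 0.03373 mol.
n(C9H8O4) = 0.03373 / 2 = 0.01687 mol.
mass = 0.01687 mol x 180.16 g/mol = 3.04 g.

3.04 g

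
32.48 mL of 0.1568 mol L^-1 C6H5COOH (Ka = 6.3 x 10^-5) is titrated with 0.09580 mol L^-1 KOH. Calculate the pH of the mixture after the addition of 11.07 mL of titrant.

3.62

Initial n(C6H5COOH) = 0.1568 x 0.03248 = 0.005093 mol.
n(KOH) added = 0.09580 x 0.01107 = 0.001061 mol, converting that many moles of C6H5COOH to C6H5COO-.
Remaining n(C6H5COOH) = 0.004032 mol; n(C6H5COO-) = 0.001061 mol.
By Henderson-Hasselbalch, pH = pKa + log([A^-]/[HA]) = 4.20 + log(0.001061/0.004032) = 4.20 + (-0.58) = 3.62.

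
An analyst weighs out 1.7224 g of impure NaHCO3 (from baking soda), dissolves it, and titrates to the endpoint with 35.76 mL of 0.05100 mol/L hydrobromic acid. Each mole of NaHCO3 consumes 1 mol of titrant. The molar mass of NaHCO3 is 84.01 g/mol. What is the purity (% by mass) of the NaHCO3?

n(HBr) = 0.05100 x 0.03576 = 0.001824 mol.
n(NaHCO3) = 0.001824 / 1 = 0.001824 mol.
mass of NaHCO3 = 0.001824 x 84.01 = 0.1532 g.
% purity = 0.1532 / 1.7224 x 100 = 8.90%.

8.90%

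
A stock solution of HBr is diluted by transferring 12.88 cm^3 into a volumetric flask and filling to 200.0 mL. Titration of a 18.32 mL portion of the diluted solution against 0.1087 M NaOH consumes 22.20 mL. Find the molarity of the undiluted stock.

n(NaOH) = 0.1087 x 0.02220 = 0.002413 mol.
n(HBr) in the aliquot = 0.002413 mol.
[diluted HBr] = 0.002413 / 0.01832 = 0.1317 M.
Dilution factor = 200.0/12.88 = 15.53, so [stock] = 0.1317 x 15.53 = 2.05 M.

2.05 M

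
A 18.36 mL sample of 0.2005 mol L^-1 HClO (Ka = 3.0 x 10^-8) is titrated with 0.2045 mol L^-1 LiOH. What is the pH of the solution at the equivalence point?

n(HClO) = 0.2005 x 0.01836 = 0.003681 mol; V(LiOH) at equivalence = 0.003681/0.2045 = 0.01800 L.
At equivalence all the acid is converted to ClO-; total volume = 0.01836 + 0.01800 = 0.03636 L, so [ClO-] = 0.003681/0.03636 = 0.1012 M.
Kb = Kw/Ka = 1.0e-14 / 3.0 x 10^-8 = 3.33e-7.
[OH^-] = sqrt(Kb x [ClO-]) = sqrt(3.33e-7 x 0.1012) = 0.000184 M.
pOH = 3.74, so pH = 14.00 - 3.74 = 10.26.

10.26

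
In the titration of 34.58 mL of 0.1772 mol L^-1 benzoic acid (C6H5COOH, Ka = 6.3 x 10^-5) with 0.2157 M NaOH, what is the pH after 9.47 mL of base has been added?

3.90

Initial n(C6H5COOH) = 0.1772 x 0.03458 = 0.006128 mol.
n(NaOH) added = 0.2157 x 0.009470 = 0.002043 mol, converting that many moles of C6H5COOH to C6H5COO-.
Remaining n(C6H5COOH) = 0.004085 mol; n(C6H5COO-) = 0.002043 mol.
By Henderson-Hasselbalch, pH = pKa + log([A^-]/[HA]) = 4.20 + log(0.002043/0.004085) = 4.20 + (-0.30) = 3.90.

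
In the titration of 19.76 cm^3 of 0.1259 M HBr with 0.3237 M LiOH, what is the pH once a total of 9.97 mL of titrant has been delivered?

12.40

n(acid) = 0.1259 x 0.01976 = 0.002488 mol; n(LiOH) added = 0.3237 x 0.009970 = 0.003227 mol.
Base is in excess by 0.003227 - 0.002488 = 0.0007395 mol in a total volume of 0.02973 L.
[OH^-] = 0.0007395/0.02973 = 0.02487 M, so pOH = 1.60 and pH = 14.00 - 1.60 = 12.40.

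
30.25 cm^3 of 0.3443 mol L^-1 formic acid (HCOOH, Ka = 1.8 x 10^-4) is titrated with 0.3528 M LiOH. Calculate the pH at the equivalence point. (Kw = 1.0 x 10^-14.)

n(HCOOH) = 0.3443 x 0.03025 = 0.01042 mol; V(LiOH) at equivalence = 0.01042/0.3528 = 0.02952 L.
At equivalence all the acid is converted to HCOO-; total volume = 0.03025 + 0.02952 = 0.05977 L, so [HCOO-] = 0.01042/0.05977 = 0.1742 M.
Kb = Kw/Ka = 1.0e-14 / 1.8 x 10^-4 = 5.56e-11.
[OH^-] = sqrt(Kb x [HCOO-]) = sqrt(5.56e-11 x 0.1742) = 3.11e-6 M.
pOH = 5.51, so pH = 14.00 - 5.51 = 8.49.

8.49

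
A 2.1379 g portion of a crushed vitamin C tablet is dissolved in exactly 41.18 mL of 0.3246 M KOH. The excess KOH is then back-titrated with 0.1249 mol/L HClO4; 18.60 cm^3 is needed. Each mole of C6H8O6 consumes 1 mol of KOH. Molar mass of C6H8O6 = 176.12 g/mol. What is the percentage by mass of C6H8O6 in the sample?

91.0%

Total n(KOH) added = 0.3246 x 0.04118 = 0.01337 mol.
n(HClO4) used = 0.1249 x 0.01860 = 0.002323 mol, which equals the excess n(KOH).
So n(KOH) consumed by the sample = 0.01337 - 0.002323 = 0.01104 mol.
n(C6H8O6) = 0.01104 / 1 = 0.01104 mol.
mass C6H8O6 = 0.01104 x 176.12 = 1.945 g, so %C6H8O6 = 1.945/2.1379 x 100 = 91.0%.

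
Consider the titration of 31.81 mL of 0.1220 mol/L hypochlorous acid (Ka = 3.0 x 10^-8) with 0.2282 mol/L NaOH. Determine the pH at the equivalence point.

10.21

n(HClO) = 0.1220 x 0.03181 = 0.003881 mol; V(NaOH) at equivalence = 0.003881/0.2282 = 0.01701 L.
At equivalence all the acid is converted to ClO-; total volume = 0.03181 + 0.01701 = 0.04882 L, so [ClO-] = 0.003881/0.04882 = 0.07950 M.
Kb = Kw/Ka = 1.0e-14 / 3.0 x 10^-8 = 3.33e-7.
[OH^-] = sqrt(Kb x [ClO-]) = sqrt(3.33e-7 x 0.07950) = 0.000163 M.
pOH = 3.79, so pH = 14.00 - 3.79 = 10.21.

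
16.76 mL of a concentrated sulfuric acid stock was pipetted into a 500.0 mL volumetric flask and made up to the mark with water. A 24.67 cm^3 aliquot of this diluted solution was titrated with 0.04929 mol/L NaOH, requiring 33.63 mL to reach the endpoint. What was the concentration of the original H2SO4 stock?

1.00 M

n(NaOH) = 0.04929 x 0.03363 = 0.001658 mol.
n(H2SO4) in the aliquot = 0.001658 x 1/2 = 0.0008288 mol.
[diluted H2SO4] = 0.0008288 / 0.02467 = 0.03360 M.
Dilution factor = 500.0/16.76 = 29.83, so [stock] = 0.03360 x 29.83 = 1.00 M.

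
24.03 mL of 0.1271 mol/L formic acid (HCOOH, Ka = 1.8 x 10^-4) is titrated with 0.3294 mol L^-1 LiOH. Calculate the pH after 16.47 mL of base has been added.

12.77

n(acid) = 0.1271 x 0.02403 = 0.003054 mol; n(LiOH) added = 0.3294 x 0.01647 = 0.005425 mol.
Base is in excess by 0.005425 - 0.003054 = 0.002371 mol in a total volume of 0.04050 L.
[OH^-] = 0.002371/0.04050 = 0.05854 M, so pOH = 1.23 and pH = 14.00 - 1.23 = 12.77.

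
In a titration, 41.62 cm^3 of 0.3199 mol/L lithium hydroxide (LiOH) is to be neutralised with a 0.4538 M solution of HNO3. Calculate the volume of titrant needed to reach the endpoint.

n(LiOH) = 0.3199 mol/L x 0.04162 L = 0.01331 mol.
At equivalence n(HNO3) = n(LiOH) = 0.01331 mol.
V(HNO3) = 0.01331 / 0.4538 = 0.02934 L = 29.3 mL.

29.3 mL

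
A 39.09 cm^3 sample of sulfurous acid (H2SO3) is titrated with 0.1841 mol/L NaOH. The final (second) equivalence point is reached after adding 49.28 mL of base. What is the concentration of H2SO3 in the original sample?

0.116 M

n(NaOH) = 0.1841 x 0.04928 = 0.009072 mol.
At the final (second) equivalence point, 2 mol OH^- react per mol H2SO3, so n(H2SO3) = 0.009072 / 2 = 0.004536 mol.
[H2SO3] = 0.004536 / 0.03909 L = 0.116 M.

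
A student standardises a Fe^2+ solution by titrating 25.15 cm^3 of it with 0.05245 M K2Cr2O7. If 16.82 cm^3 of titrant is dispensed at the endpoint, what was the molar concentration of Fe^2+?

n(K2Cr2O7) = 0.05245 x 0.01682 = 0.0008822 mol.
From the balanced equation, 1 mol K2Cr2O7 reacts with 6 mol Fe^2+, so n(Fe^2+) = 0.0008822 x 6/1 = 0.005293 mol.
[Fe^2+] = 0.005293 / 0.02515 L = 0.210 M.

0.210 M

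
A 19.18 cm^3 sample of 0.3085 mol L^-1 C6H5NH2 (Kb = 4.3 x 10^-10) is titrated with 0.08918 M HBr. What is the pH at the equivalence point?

n(C6H5NH2) = 0.3085 x 0.01918 = 0.005917 mol; V(HBr) at equivalence = 0.005917/0.08918 = 0.06635 L.
At equivalence the base is fully converted to C6H5NH3+; total volume = 0.08553 L, so [C6H5NH3+] = 0.005917/0.08553 = 0.06918 M.
Ka(C6H5NH3+) = Kw/Kb = 1.0e-14 / 4.3 x 10^-10 = 2.33e-5.
[H^+] = sqrt(Ka x [C6H5NH3+]) = sqrt(2.33e-5 x 0.06918) = 0.00127 M.
pH = -log(0.00127) = 2.90.

2.90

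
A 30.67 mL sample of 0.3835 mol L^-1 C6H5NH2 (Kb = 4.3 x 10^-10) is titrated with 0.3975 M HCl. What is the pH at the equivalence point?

2.67

n(C6H5NH2) = 0.3835 x 0.03067 = 0.01176 mol; V(HCl) at equivalence = 0.01176/0.3975 = 0.02959 L.
At equivalence the base is fully converted to C6H5NH3+; total volume = 0.06026 L, so [C6H5NH3+] = 0.01176/0.06026 = 0.1952 M.
Ka(C6H5NH3+) = Kw/Kb = 1.0e-14 / 4.3 x 10^-10 = 2.33e-5.
[H^+] = sqrt(Ka x [C6H5NH3+]) = sqrt(2.33e-5 x 0.1952) = 0.00213 M.
pH = -log(0.00213) = 2.67.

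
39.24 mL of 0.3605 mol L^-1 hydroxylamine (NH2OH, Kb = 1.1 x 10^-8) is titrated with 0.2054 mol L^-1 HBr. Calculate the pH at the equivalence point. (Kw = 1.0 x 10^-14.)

3.46

n(NH2OH) = 0.3605 x 0.03924 = 0.01415 mol; V(HBr) at equivalence = 0.01415/0.2054 = 0.06887 L.
At equivalence the base is fully converted to NH3OH+; total volume = 0.1081 L, so [NH3OH+] = 0.01415/0.1081 = 0.1308 M.
Ka(NH3OH+) = Kw/Kb = 1.0e-14 / 1.1 x 10^-8 = 9.09e-7.
[H^+] = sqrt(Ka x [NH3OH+]) = sqrt(9.09e-7 x 0.1308) = 0.000345 M.
pH = -log(0.000345) = 3.46.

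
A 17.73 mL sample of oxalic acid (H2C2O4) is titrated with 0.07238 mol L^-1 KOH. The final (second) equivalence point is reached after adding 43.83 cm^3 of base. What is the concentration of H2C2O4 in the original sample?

n(KOH) = 0.07238 x 0.04383 = 0.003172 mol.
At the final (second) equivalence point, 2 mol OH^- react per mol H2C2O4, so n(H2C2O4) = 0.003172 / 2 = 0.001586 mol.
[H2C2O4] = 0.001586 / 0.01773 L = 0.0895 M.

0.0895 M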